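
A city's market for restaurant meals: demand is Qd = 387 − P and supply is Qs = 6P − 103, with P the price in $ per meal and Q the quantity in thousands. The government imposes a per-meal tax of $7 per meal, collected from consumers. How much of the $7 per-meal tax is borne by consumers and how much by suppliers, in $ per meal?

Before the tax: set 387 − P = 6P − 103 → P* = $70, Q* = 317.
With the tax collected from consumers, demand (in seller-price terms) shifts: Qd = 387 − (P + 7).
New equilibrium: consumers pay $76, suppliers receive $69, Q = 311. (Wedge: Pb − Ps = 7.)
Burden on consumers: $6; on suppliers: $1. (They sum to $7.)

Consumers bear $6 per meal; suppliers bear $1 per meal.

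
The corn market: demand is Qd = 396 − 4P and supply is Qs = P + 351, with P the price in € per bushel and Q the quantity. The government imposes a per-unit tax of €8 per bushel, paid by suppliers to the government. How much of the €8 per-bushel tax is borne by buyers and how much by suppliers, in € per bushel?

Before the tax: set 396 − 4P = P + 351 → P* = €9, Q* = 360.
With the tax collected from suppliers, supply shifts: Qs = (P − 8) + 351.
New equilibrium: buyers pay €10.6, suppliers receive €2.6, Q = 353.6. (Wedge: Pb − Ps = 8.)
Burden on buyers: €1.6; on suppliers: €6.4. (They sum to €8.)
The less price-elastic side of the market bears the larger share of a per-unit tax.

Buyers bear €1.6 per bushel; suppliers bear €6.4 per bushel.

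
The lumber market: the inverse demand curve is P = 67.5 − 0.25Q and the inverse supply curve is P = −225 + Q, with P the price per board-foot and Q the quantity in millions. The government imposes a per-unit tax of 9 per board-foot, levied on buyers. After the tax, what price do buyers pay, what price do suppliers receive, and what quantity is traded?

Buyers pay 10.8; suppliers receive 1.8; quantity = 226.8.

Rewrite in direct form: Qd = 270 − 4P and Qs = P + 225.
Before the tax: set 270 − 4P = P + 225 → P* = 9, Q* = 234.
With the tax collected from buyers, demand (in seller-price terms) shifts: Qd = 270 − 4(P + 9).
New equilibrium: buyers pay 10.8, suppliers receive 1.8, Q = 226.8. (Wedge: Pb − Ps = 9.)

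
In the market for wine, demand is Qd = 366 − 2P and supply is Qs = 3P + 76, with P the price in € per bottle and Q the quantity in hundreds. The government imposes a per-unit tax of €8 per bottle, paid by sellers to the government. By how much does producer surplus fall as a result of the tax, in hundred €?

Producer surplus falls by €784.64 hundred.

Before the tax: set 366 − 2P = 3P + 76 → P* = €58, Q* = 250.
With the tax collected from sellers, supply shifts: Qs = 3(P − 8) + 76.
Solving gives Q = 240.4 with consumers paying €62.8 and sellers receiving €54.8 (the €8 wedge).
ΔPS is the trapezoid between Q = 240.4 and Q = 250 of height €3.2: ½ · (250 + 240.4) · 3.2 = €784.64.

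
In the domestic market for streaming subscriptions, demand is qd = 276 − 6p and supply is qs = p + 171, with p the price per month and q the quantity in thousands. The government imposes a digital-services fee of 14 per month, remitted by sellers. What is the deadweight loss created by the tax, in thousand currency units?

Deadweight loss = 84 thousand.

Before the tax: set 276 − 6p = p + 171 → p* = 15, q* = 186.
With the tax collected from sellers, supply shifts: qs = (p − 14) + 171.
New equilibrium: buyers pay 17, sellers receive 3, q = 174. (Wedge: pb − ps = 14.)
Quantity falls by |ΔQ| = |186 − 174| = 12.
DWL = ½ · t · |ΔQ| = ½ · 14 · 12 = 84.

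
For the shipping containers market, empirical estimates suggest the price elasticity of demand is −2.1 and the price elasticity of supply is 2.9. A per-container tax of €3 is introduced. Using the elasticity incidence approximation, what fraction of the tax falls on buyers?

Incidence ratio: buyers' share ≈ εs / (εs + |εd|) = 2.9 / (2.9 + 2.1) = 0.58.
Supply is the more elastic side, so buyers bear the larger share.

Buyers' share ≈ 0.58.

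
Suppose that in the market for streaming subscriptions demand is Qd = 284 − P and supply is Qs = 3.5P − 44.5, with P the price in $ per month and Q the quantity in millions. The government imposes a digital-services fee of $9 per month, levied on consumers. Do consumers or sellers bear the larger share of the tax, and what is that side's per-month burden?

Before the tax: set 284 − P = 3.5P − 44.5 → P* = $73, Q* = 211.
With the tax collected from consumers, demand (in seller-price terms) shifts: Qd = 284 − (P + 9).
Solving gives Q = 204 with consumers paying $80 and sellers receiving $71 (the $9 wedge).
Per-month burden: consumers $7, sellers $2.
Consumers take the larger share because demand is less price-elastic here (demand slope 1 vs supply slope 3.5).
The less price-elastic side of the market bears the larger share of a per-unit tax.

Consumers bear the larger share: $7 per month.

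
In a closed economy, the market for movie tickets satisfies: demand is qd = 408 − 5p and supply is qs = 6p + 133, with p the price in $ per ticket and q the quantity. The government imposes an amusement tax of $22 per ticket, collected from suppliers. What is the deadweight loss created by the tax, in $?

Without the tax, 408 − 5p = 6p + 133 gives 11p = 275, so p* = $25 and q* = 283.
With the tax collected from suppliers, supply shifts: qs = 6(p − 22) + 133.
Solving gives q = 223 with consumers paying $37 and suppliers receiving $15 (the $22 wedge).
Quantity falls by |ΔQ| = |283 − 223| = 60.
DWL = ½ · t · |ΔQ| = ½ · 22 · 60 = $660.

Deadweight loss = $660.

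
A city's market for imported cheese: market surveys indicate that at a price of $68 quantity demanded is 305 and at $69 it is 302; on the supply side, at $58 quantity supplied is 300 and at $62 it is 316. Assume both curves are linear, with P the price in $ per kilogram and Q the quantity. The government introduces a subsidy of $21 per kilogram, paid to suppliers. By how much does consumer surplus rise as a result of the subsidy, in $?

Demand slope: (302 − 305)/(69 − 68) = -3, so Qd = 509 − 3P.
Supply slope: (316 − 300)/(62 − 58) = 4, so Qs = 4P + 68.
Without the subsidy, 509 − 3P = 4P + 68 gives 7P = 441, so P* = $63 and Q* = 320.
With a per-unit subsidy paid to suppliers, each receives P + 21 per unit sold, so supply becomes Qs = 4(P + 21) + 68.
Solving gives Q = 356 with consumers paying $51 and suppliers receiving $72 (the $21 wedge).
ΔCS is the trapezoid between Q = 356 and Q = 320 of height $12: ½ · (320 + 356) · 12 = $4056.

Consumer surplus rises by $4056.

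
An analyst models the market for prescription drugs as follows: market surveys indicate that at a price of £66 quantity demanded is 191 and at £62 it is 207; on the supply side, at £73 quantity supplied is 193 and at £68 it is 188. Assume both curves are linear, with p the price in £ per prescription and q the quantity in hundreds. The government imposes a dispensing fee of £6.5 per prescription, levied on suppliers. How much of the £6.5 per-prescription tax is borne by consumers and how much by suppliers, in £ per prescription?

Consumers bear £1.3 per prescription; suppliers bear £5.2 per prescription.

Demand slope: (207 − 191)/(62 − 66) = -4, so qd = 455 − 4p.
Supply slope: (188 − 193)/(68 − 73) = 1, so qs = p + 120.
Before the tax: set 455 − 4p = p + 120 → p* = £67, q* = 187.
With the tax collected from suppliers, supply shifts: qs = (p − 6.5) + 120.
New equilibrium: consumers pay £68.3, suppliers receive £61.8, q = 181.8. (Wedge: pb − ps = 6.5.)
Burden on consumers: £1.3; on suppliers: £5.2. (They sum to £6.5.)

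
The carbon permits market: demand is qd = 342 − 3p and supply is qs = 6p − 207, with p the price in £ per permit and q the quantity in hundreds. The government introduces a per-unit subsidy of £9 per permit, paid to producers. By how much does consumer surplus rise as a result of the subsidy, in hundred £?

Before the subsidy: set 342 − 3p = 6p − 207 → p* = £61, q* = 159.
With a per-unit subsidy paid to producers, each receives p + 9 per unit sold, so supply becomes qs = 6(p + 9) − 207.
Solving gives q = 177 with buyers paying £55 and producers receiving £64 (the £9 wedge).
ΔCS is the trapezoid between Q = 177 and Q = 159 of height £6: ½ · (159 + 177) · 6 = £1008.

Consumer surplus rises by £1008 hundred.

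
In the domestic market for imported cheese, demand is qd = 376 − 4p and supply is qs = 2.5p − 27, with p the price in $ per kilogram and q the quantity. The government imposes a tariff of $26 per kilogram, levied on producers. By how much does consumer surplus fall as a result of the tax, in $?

Consumer surplus falls by $1080.

Before the tax: set 376 − 4p = 2.5p − 27 → p* = $62, q* = 128.
With the tax collected from producers, supply shifts: qs = 2.5(p − 26) − 27.
Solving gives q = 88 with consumers paying $72 and producers receiving $46 (the $26 wedge).
ΔCS is the trapezoid between Q = 88 and Q = 128 of height $10: ½ · (128 + 88) · 10 = $1080.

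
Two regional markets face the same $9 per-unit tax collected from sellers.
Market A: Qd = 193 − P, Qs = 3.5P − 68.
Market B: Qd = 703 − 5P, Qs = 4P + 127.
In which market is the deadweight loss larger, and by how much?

Market B, by $58.5.

Market A: pre-tax P* = $58, Q* = 135; post-tax Q = 128; deadweight loss = $31.5.
Market B: pre-tax P* = $64, Q* = 383; post-tax Q = 363; deadweight loss = $90.
Difference: $31.5 vs $90 → market B is larger by $58.5.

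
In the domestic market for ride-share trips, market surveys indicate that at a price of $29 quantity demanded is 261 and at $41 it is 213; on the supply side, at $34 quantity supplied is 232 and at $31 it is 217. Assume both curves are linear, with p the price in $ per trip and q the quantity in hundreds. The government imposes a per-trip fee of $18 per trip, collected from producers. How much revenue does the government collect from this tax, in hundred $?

Demand slope: (213 − 261)/(41 − 29) = -4, so qd = 377 − 4p.
Supply slope: (217 − 232)/(31 − 34) = 5, so qs = 5p + 62.
Before the tax: set 377 − 4p = 5p + 62 → p* = $35, q* = 237.
With the tax collected from producers, supply shifts: qs = 5(p − 18) + 62.
Solving gives q = 197 with buyers paying $45 and producers receiving $27 (the $18 wedge).
Revenue = t · Q = 18 · 197 = $3546.

Tax revenue = $3546 hundred.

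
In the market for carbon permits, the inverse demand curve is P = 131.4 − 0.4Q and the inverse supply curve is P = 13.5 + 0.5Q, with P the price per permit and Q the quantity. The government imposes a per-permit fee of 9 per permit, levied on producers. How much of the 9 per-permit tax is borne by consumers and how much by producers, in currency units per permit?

Consumers bear 4 per permit; producers bear 5 per permit.

Rewrite in direct form: Qd = 328.5 − 2.5P and Qs = 2P − 27.
Without the tax, 328.5 − 2.5P = 2P − 27 gives 4.5P = 355.5, so P* = 79 and Q* = 131.
With the tax collected from producers, supply shifts: Qs = 2(P − 9) − 27.
Solving gives Q = 121 with consumers paying 83 and producers receiving 74 (the 9 wedge).
Burden on consumers: 4; on producers: 5. (They sum to 9.)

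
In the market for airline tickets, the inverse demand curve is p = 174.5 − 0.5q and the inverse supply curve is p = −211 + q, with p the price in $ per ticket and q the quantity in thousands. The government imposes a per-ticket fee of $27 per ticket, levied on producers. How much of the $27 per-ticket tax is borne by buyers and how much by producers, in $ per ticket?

Rewrite in direct form: qd = 349 − 2p and qs = p + 211.
Without the tax, 349 − 2p = p + 211 gives 3p = 138, so p* = $46 and q* = 257.
With the tax collected from producers, supply shifts: qs = (p − 27) + 211.
Solving gives q = 239 with buyers paying $55 and producers receiving $28 (the $27 wedge).
Burden on buyers: $9; on producers: $18. (They sum to $27.)

Buyers bear $9 per ticket; producers bear $18 per ticket.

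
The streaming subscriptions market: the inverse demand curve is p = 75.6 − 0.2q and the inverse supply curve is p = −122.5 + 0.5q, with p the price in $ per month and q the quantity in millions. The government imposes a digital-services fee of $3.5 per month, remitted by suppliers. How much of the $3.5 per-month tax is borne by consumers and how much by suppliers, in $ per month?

Consumers bear $1 per month; suppliers bear $2.5 per month.

Inverting to q(p) form: qd = 378 − 5p; qs = 2p + 245.
Without the tax, 378 − 5p = 2p + 245 gives 7p = 133, so p* = $19 and q* = 283.
With the tax collected from suppliers, supply shifts: qs = 2(p − 3.5) + 245.
Solving gives q = 278 with consumers paying $20 and suppliers receiving $16.5 (the $3.5 wedge).
Burden on consumers: $1; on suppliers: $2.5. (They sum to $3.5.)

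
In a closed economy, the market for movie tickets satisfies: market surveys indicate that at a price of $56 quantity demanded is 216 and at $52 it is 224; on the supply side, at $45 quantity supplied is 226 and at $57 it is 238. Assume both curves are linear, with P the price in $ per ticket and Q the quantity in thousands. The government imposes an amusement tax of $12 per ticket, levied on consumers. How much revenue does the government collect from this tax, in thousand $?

Tax revenue = $2664 thousand.

Demand slope: (224 − 216)/(52 − 56) = -2, so Qd = 328 − 2P.
Supply slope: (238 − 226)/(57 − 45) = 1, so Qs = P + 181.
Before the tax: set 328 − 2P = P + 181 → P* = $49, Q* = 230.
With the tax collected from consumers, demand (in seller-price terms) shifts: Qd = 328 − 2(P + 12).
Solving gives Q = 222 with consumers paying $53 and suppliers receiving $41 (the $12 wedge).
Revenue = t · Q = 12 · 222 = $2664.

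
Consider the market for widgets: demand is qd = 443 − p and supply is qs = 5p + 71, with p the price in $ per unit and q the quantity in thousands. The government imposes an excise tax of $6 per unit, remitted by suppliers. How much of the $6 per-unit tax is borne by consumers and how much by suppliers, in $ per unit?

Consumers bear $5 per unit; suppliers bear $1 per unit.

Without the tax, 443 − p = 5p + 71 gives 6p = 372, so p* = $62 and q* = 381.
With the tax collected from suppliers, supply shifts: qs = 5(p − 6) + 71.
New equilibrium: consumers pay $67, suppliers receive $61, q = 376. (Wedge: pb − ps = 6.)
Burden on consumers: $5; on suppliers: $1. (They sum to $6.)
The less price-elastic side of the market bears the larger share of a per-unit tax.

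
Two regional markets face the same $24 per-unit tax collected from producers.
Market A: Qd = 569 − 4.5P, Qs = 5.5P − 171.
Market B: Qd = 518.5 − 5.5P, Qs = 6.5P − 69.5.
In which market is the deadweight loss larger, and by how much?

Market B, by $145.2.

Market A: pre-tax P* = $74, Q* = 236; post-tax Q = 176.6; deadweight loss = $712.8.
Market B: pre-tax P* = $49, Q* = 249; post-tax Q = 177.5; deadweight loss = $858.
Difference: $712.8 vs $858 → market B is larger by $145.2.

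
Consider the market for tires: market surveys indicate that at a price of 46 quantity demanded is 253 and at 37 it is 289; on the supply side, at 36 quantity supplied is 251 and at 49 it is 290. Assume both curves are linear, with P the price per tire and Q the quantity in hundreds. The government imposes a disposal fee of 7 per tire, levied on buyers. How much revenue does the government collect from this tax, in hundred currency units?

Demand slope: (289 − 253)/(37 − 46) = -4, so Qd = 437 − 4P.
Supply slope: (290 − 251)/(49 − 36) = 3, so Qs = 3P + 143.
Before the tax: set 437 − 4P = 3P + 143 → P* = 42, Q* = 269.
With the tax collected from buyers, demand (in seller-price terms) shifts: Qd = 437 − 4(P + 7).
Solving gives Q = 257 with buyers paying 45 and sellers receiving 38 (the 7 wedge).
Revenue = t · Q = 7 · 257 = 1799.

Tax revenue = 1799 hundred.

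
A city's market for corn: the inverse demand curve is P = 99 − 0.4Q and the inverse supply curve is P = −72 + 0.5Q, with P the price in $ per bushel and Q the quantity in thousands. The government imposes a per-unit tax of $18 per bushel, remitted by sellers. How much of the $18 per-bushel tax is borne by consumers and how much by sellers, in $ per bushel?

Inverting to Q(P) form: Qd = 247.5 − 2.5P; Qs = 2P + 144.
Without the tax, 247.5 − 2.5P = 2P + 144 gives 4.5P = 103.5, so P* = $23 and Q* = 190.
With the tax collected from sellers, supply shifts: Qs = 2(P − 18) + 144.
Solving gives Q = 170 with consumers paying $31 and sellers receiving $13 (the $18 wedge).
Burden on consumers: $8; on sellers: $10. (They sum to $18.)

Consumers bear $8 per bushel; sellers bear $10 per bushel.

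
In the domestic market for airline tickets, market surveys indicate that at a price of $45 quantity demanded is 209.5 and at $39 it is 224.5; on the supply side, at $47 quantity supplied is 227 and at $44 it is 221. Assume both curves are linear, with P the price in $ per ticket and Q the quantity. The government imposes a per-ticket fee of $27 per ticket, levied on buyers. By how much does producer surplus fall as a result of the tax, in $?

Producer surplus falls by $3030.

Demand slope: (224.5 − 209.5)/(39 − 45) = -2.5, so Qd = 322 − 2.5P.
Supply slope: (221 − 227)/(44 − 47) = 2, so Qs = 2P + 133.
Without the tax, 322 − 2.5P = 2P + 133 gives 4.5P = 189, so P* = $42 and Q* = 217.
With the tax collected from buyers, demand (in seller-price terms) shifts: Qd = 322 − 2.5(P + 27).
New equilibrium: buyers pay $54, producers receive $27, Q = 187. (Wedge: Pb − Ps = 27.)
ΔPS is the trapezoid between Q = 187 and Q = 217 of height $15: ½ · (217 + 187) · 15 = $3030.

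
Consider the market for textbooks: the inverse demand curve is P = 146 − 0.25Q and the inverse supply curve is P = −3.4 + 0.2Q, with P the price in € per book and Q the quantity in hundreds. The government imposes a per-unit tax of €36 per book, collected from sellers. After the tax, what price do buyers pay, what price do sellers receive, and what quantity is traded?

Buyers pay €83; sellers receive €47; quantity = 252.

Rewrite in direct form: Qd = 584 − 4P and Qs = 5P + 17.
Before the tax: set 584 − 4P = 5P + 17 → P* = €63, Q* = 332.
With the tax collected from sellers, supply shifts: Qs = 5(P − 36) + 17.
New equilibrium: buyers pay €83, sellers receive €47, Q = 252. (Wedge: Pb − Ps = 36.)
The less price-elastic side of the market bears the larger share of a per-unit tax.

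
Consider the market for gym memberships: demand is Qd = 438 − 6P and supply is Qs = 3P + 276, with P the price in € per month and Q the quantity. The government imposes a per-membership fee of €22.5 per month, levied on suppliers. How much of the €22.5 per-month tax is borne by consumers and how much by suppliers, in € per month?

Consumers bear €7.5 per month; suppliers bear €15 per month.

Without the tax, 438 − 6P = 3P + 276 gives 9P = 162, so P* = €18 and Q* = 330.
With the tax collected from suppliers, supply shifts: Qs = 3(P − 22.5) + 276.
Solving gives Q = 285 with consumers paying €25.5 and suppliers receiving €3 (the €22.5 wedge).
Burden on consumers: €7.5; on suppliers: €15. (They sum to €22.5.)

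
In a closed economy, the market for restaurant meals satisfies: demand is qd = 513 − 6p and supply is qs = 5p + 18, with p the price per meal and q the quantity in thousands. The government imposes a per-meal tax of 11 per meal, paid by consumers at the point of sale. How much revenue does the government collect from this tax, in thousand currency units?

Tax revenue = 2343 thousand.

Before the tax: set 513 − 6p = 5p + 18 → p* = 45, q* = 243.
With the tax collected from consumers, demand (in seller-price terms) shifts: qd = 513 − 6(p + 11).
New equilibrium: consumers pay 50, producers receive 39, q = 213. (Wedge: pb − ps = 11.)
Revenue = t · Q = 11 · 213 = 2343.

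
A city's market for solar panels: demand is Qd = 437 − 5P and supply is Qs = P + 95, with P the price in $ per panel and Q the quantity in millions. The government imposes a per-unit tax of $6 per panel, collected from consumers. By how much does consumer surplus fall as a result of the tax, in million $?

Before the tax: set 437 − 5P = P + 95 → P* = $57, Q* = 152.
With the tax collected from consumers, demand (in seller-price terms) shifts: Qd = 437 − 5(P + 6).
Solving gives Q = 147 with consumers paying $58 and producers receiving $52 (the $6 wedge).
ΔCS is the trapezoid between Q = 147 and Q = 152 of height $1: ½ · (152 + 147) · 1 = $149.5.

Consumer surplus falls by $149.5 million.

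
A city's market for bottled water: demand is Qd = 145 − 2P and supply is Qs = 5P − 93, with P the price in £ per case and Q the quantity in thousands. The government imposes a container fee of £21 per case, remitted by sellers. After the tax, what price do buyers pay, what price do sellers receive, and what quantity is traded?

Buyers pay £49; sellers receive £28; quantity = 47.

Without the tax, 145 − 2P = 5P − 93 gives 7P = 238, so P* = £34 and Q* = 77.
With the tax collected from sellers, supply shifts: Qs = 5(P − 21) − 93.
Solving gives Q = 47 with buyers paying £49 and sellers receiving £28 (the £21 wedge).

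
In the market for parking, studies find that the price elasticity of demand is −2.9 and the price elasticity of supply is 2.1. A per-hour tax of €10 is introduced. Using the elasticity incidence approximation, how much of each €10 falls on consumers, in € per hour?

Incidence ratio: consumers' share ≈ εs / (εs + |εd|) = 2.1 / (2.1 + 2.9) = 0.42.
So consumers bear ≈ 0.42 × €10 = €4.2; suppliers bear €5.8.

Consumers bear ≈ €4.2 per hour.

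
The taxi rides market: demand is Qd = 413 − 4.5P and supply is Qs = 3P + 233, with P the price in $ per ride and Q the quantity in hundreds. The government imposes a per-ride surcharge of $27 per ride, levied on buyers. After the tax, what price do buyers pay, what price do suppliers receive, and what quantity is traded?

Before the tax: set 413 − 4.5P = 3P + 233 → P* = $24, Q* = 305.
With the tax collected from buyers, demand (in seller-price terms) shifts: Qd = 413 − 4.5(P + 27).
Solving gives Q = 256.4 with buyers paying $34.8 and suppliers receiving $7.8 (the $27 wedge).

Buyers pay $34.8; suppliers receive $7.8; quantity = 256.4.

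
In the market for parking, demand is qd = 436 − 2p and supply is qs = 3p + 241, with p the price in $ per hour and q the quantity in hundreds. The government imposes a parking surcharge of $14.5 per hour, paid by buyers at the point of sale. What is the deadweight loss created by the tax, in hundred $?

Without the tax, 436 − 2p = 3p + 241 gives 5p = 195, so p* = $39 and q* = 358.
With the tax collected from buyers, demand (in seller-price terms) shifts: qd = 436 − 2(p + 14.5).
New equilibrium: buyers pay $47.7, suppliers receive $33.2, q = 340.6. (Wedge: pb − ps = 14.5.)
Quantity falls by |ΔQ| = |358 − 340.6| = 17.4.
DWL = ½ · t · |ΔQ| = ½ · 14.5 · 17.4 = $126.15.

Deadweight loss = $126.15 hundred.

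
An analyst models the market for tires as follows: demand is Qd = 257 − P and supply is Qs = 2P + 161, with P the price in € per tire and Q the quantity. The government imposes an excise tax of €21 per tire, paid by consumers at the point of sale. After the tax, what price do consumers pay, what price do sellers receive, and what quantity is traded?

Before the tax: set 257 − P = 2P + 161 → P* = €32, Q* = 225.
With the tax collected from consumers, demand (in seller-price terms) shifts: Qd = 257 − (P + 21).
New equilibrium: consumers pay €46, sellers receive €25, Q = 211. (Wedge: Pb − Ps = 21.)

Consumers pay €46; sellers receive €25; quantity = 211.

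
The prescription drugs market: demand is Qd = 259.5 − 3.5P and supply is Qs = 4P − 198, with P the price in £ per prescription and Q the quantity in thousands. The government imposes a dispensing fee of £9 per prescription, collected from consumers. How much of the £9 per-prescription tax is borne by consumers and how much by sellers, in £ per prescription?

Without the tax, 259.5 − 3.5P = 4P − 198 gives 7.5P = 457.5, so P* = £61 and Q* = 46.
With the tax collected from consumers, demand (in seller-price terms) shifts: Qd = 259.5 − 3.5(P + 9).
New equilibrium: consumers pay £65.8, sellers receive £56.8, Q = 29.2. (Wedge: Pb − Ps = 9.)
Burden on consumers: £4.8; on sellers: £4.2. (They sum to £9.)

Consumers bear £4.8 per prescription; sellers bear £4.2 per prescription.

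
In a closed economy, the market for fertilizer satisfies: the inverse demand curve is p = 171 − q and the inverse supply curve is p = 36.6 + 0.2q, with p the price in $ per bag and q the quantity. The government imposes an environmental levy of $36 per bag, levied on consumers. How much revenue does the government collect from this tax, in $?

Tax revenue = $2952.

Inverting to q(p) form: qd = 171 − p; qs = 5p − 183.
Without the tax, 171 − p = 5p − 183 gives 6p = 354, so p* = $59 and q* = 112.
With the tax collected from consumers, demand (in seller-price terms) shifts: qd = 171 − (p + 36).
New equilibrium: consumers pay $89, suppliers receive $53, q = 82. (Wedge: pb − ps = 36.)
Revenue = t · Q = 36 · 82 = $2952.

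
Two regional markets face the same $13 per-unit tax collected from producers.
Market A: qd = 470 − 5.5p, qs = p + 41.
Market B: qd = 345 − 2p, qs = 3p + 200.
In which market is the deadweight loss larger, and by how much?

Market A: pre-tax p* = $66, q* = 107; post-tax q = 96; deadweight loss = $71.5.
Market B: pre-tax p* = $29, q* = 287; post-tax q = 271.4; deadweight loss = $101.4.
Difference: $71.5 vs $101.4 → market B is larger by $29.9.

Market B, by $29.9.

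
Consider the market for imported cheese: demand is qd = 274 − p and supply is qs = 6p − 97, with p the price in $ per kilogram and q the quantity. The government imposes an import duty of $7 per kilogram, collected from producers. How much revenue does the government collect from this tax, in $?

Before the tax: set 274 − p = 6p − 97 → p* = $53, q* = 221.
With the tax collected from producers, supply shifts: qs = 6(p − 7) − 97.
New equilibrium: consumers pay $59, producers receive $52, q = 215. (Wedge: pb − ps = 7.)
Revenue = t · Q = 7 · 215 = $1505.

Tax revenue = $1505.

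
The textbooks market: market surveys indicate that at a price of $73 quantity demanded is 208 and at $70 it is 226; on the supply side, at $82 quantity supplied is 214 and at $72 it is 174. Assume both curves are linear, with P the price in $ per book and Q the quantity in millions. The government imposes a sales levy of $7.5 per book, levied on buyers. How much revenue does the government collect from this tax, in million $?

Demand slope: (226 − 208)/(70 − 73) = -6, so Qd = 646 − 6P.
Supply slope: (174 − 214)/(72 − 82) = 4, so Qs = 4P − 114.
Without the tax, 646 − 6P = 4P − 114 gives 10P = 760, so P* = $76 and Q* = 190.
With the tax collected from buyers, demand (in seller-price terms) shifts: Qd = 646 − 6(P + 7.5).
New equilibrium: buyers pay $79, producers receive $71.5, Q = 172. (Wedge: Pb − Ps = 7.5.)
Revenue = t · Q = 7.5 · 172 = $1290.

Tax revenue = $1290 million.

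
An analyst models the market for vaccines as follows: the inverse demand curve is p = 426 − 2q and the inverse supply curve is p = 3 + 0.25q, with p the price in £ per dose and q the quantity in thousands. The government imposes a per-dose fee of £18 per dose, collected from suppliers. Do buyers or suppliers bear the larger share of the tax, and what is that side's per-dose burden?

Inverting to q(p) form: qd = 213 − 0.5p; qs = 4p − 12.
Before the tax: set 213 − 0.5p = 4p − 12 → p* = £50, q* = 188.
With the tax collected from suppliers, supply shifts: qs = 4(p − 18) − 12.
Solving gives q = 180 with buyers paying £66 and suppliers receiving £48 (the £18 wedge).
Per-dose burden: buyers £16, suppliers £2.
Buyers take the larger share because demand is less price-elastic here (demand slope 0.5 vs supply slope 4).
The less price-elastic side of the market bears the larger share of a per-unit tax.

Buyers bear the larger share: £16 per dose.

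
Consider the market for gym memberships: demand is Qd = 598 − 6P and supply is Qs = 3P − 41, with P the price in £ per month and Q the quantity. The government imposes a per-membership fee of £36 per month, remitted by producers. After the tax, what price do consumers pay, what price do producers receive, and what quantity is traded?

Consumers pay £83; producers receive £47; quantity = 100.

Before the tax: set 598 − 6P = 3P − 41 → P* = £71, Q* = 172.
With the tax collected from producers, supply shifts: Qs = 3(P − 36) − 41.
Solving gives Q = 100 with consumers paying £83 and producers receiving £47 (the £36 wedge).
The less price-elastic side of the market bears the larger share of a per-unit tax.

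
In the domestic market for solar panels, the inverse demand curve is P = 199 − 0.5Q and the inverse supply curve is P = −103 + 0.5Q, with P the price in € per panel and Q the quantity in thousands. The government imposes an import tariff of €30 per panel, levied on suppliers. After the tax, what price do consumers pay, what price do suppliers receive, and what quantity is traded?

Rewrite in direct form: Qd = 398 − 2P and Qs = 2P + 206.
Before the tax: set 398 − 2P = 2P + 206 → P* = €48, Q* = 302.
With the tax collected from suppliers, supply shifts: Qs = 2(P − 30) + 206.
Solving gives Q = 272 with consumers paying €63 and suppliers receiving €33 (the €30 wedge).

Consumers pay €63; suppliers receive €33; quantity = 272.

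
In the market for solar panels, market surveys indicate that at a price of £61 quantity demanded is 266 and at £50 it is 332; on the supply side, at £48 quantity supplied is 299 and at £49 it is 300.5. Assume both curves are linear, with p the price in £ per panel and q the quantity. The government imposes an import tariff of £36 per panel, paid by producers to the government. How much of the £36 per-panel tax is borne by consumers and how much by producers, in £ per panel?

Demand slope: (332 − 266)/(50 − 61) = -6, so qd = 632 − 6p.
Supply slope: (300.5 − 299)/(49 − 48) = 1.5, so qs = 1.5p + 227.
Before the tax: set 632 − 6p = 1.5p + 227 → p* = £54, q* = 308.
With the tax collected from producers, supply shifts: qs = 1.5(p − 36) + 227.
New equilibrium: consumers pay £61.2, producers receive £25.2, q = 264.8. (Wedge: pb − ps = 36.)
Burden on consumers: £7.2; on producers: £28.8. (They sum to £36.)

Consumers bear £7.2 per panel; producers bear £28.8 per panel.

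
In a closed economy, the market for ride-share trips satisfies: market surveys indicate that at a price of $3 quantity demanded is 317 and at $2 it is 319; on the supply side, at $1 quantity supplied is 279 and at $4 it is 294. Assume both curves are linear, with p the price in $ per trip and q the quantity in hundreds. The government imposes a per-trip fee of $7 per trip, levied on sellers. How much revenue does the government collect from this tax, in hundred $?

Tax revenue = $2093 hundred.

Demand slope: (319 − 317)/(2 − 3) = -2, so qd = 323 − 2p.
Supply slope: (294 − 279)/(4 − 1) = 5, so qs = 5p + 274.
Before the tax: set 323 − 2p = 5p + 274 → p* = $7, q* = 309.
With the tax collected from sellers, supply shifts: qs = 5(p − 7) + 274.
New equilibrium: buyers pay $12, sellers receive $5, q = 299. (Wedge: pb − ps = 7.)
Revenue = t · Q = 7 · 299 = $2093.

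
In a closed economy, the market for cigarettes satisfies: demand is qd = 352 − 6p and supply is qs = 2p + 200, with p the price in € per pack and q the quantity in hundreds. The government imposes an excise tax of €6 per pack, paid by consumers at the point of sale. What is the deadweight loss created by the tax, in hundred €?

Before the tax: set 352 − 6p = 2p + 200 → p* = €19, q* = 238.
With the tax collected from consumers, demand (in seller-price terms) shifts: qd = 352 − 6(p + 6).
Solving gives q = 229 with consumers paying €20.5 and sellers receiving €14.5 (the €6 wedge).
Quantity falls by |ΔQ| = |238 − 229| = 9.
DWL = ½ · t · |ΔQ| = ½ · 6 · 9 = €27.

Deadweight loss = €27 hundred.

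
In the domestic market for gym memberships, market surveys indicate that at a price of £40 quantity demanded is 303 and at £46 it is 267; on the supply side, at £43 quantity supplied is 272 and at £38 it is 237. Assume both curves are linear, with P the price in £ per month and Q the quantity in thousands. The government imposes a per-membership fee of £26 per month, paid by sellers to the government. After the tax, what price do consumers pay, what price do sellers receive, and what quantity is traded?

Demand slope: (267 − 303)/(46 − 40) = -6, so Qd = 543 − 6P.
Supply slope: (237 − 272)/(38 − 43) = 7, so Qs = 7P − 29.
Without the tax, 543 − 6P = 7P − 29 gives 13P = 572, so P* = £44 and Q* = 279.
With the tax collected from sellers, supply shifts: Qs = 7(P − 26) − 29.
Solving gives Q = 195 with consumers paying £58 and sellers receiving £32 (the £26 wedge).
The less price-elastic side of the market bears the larger share of a per-unit tax.

Consumers pay £58; sellers receive £32; quantity = 195.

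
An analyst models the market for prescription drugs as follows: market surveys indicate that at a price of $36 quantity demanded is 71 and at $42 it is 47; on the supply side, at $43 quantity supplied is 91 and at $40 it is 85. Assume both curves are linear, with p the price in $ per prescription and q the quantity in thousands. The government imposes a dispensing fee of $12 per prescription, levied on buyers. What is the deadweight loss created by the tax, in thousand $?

Deadweight loss = $96 thousand.

Demand slope: (47 − 71)/(42 − 36) = -4, so qd = 215 − 4p.
Supply slope: (85 − 91)/(40 − 43) = 2, so qs = 2p + 5.
Without the tax, 215 − 4p = 2p + 5 gives 6p = 210, so p* = $35 and q* = 75.
With the tax collected from buyers, demand (in seller-price terms) shifts: qd = 215 − 4(p + 12).
New equilibrium: buyers pay $39, suppliers receive $27, q = 59. (Wedge: pb − ps = 12.)
Quantity falls by |ΔQ| = |75 − 59| = 16.
DWL = ½ · t · |ΔQ| = ½ · 12 · 16 = $96.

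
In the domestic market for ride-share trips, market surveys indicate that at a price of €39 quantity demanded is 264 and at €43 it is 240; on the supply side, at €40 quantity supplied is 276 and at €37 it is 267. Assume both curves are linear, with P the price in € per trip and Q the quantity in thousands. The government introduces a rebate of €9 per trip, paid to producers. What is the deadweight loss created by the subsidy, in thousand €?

Demand slope: (240 − 264)/(43 − 39) = -6, so Qd = 498 − 6P.
Supply slope: (267 − 276)/(37 − 40) = 3, so Qs = 3P + 156.
Without the subsidy, 498 − 6P = 3P + 156 gives 9P = 342, so P* = €38 and Q* = 270.
With a per-unit subsidy paid to producers, each receives P + 9 per unit sold, so supply becomes Qs = 3(P + 9) + 156.
New equilibrium: buyers pay €35, producers receive €44, Q = 288. (Wedge: Pb − Ps = −9.)
Quantity rises by |ΔQ| = |270 − 288| = 18.
DWL = ½ · t · |ΔQ| = ½ · 9 · 18 = €81.

Deadweight loss = €81 thousand.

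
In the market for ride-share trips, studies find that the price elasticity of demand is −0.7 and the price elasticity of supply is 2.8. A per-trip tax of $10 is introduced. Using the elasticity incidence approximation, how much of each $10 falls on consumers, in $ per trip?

Incidence ratio: consumers' share ≈ εs / (εs + |εd|) = 2.8 / (2.8 + 0.7) = 0.8.
So consumers bear ≈ 0.8 × $10 = $8; sellers bear $2.

Consumers bear ≈ $8 per trip.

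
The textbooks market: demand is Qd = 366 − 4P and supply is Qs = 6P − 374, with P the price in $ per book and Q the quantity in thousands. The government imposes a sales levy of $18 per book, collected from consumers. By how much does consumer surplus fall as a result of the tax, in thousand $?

Before the tax: set 366 − 4P = 6P − 374 → P* = $74, Q* = 70.
With the tax collected from consumers, demand (in seller-price terms) shifts: Qd = 366 − 4(P + 18).
New equilibrium: consumers pay $84.8, sellers receive $66.8, Q = 26.8. (Wedge: Pb − Ps = 18.)
ΔCS is the trapezoid between Q = 26.8 and Q = 70 of height $10.8: ½ · (70 + 26.8) · 10.8 = $522.72.

Consumer surplus falls by $522.72 thousand.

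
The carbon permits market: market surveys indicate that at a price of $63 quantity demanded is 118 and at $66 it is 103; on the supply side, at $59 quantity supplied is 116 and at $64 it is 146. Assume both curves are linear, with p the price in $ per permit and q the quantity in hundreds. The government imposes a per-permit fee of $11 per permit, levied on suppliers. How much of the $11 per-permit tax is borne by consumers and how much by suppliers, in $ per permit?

Demand slope: (103 − 118)/(66 − 63) = -5, so qd = 433 − 5p.
Supply slope: (146 − 116)/(64 − 59) = 6, so qs = 6p − 238.
Before the tax: set 433 − 5p = 6p − 238 → p* = $61, q* = 128.
With the tax collected from suppliers, supply shifts: qs = 6(p − 11) − 238.
Solving gives q = 98 with consumers paying $67 and suppliers receiving $56 (the $11 wedge).
Burden on consumers: $6; on suppliers: $5. (They sum to $11.)

Consumers bear $6 per permit; suppliers bear $5 per permit.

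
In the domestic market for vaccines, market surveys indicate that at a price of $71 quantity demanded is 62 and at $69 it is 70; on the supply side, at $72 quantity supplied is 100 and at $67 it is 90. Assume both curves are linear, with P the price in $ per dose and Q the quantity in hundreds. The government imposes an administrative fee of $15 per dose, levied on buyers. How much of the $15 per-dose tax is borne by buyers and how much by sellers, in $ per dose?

Demand slope: (70 − 62)/(69 − 71) = -4, so Qd = 346 − 4P.
Supply slope: (90 − 100)/(67 − 72) = 2, so Qs = 2P − 44.
Before the tax: set 346 − 4P = 2P − 44 → P* = $65, Q* = 86.
With the tax collected from buyers, demand (in seller-price terms) shifts: Qd = 346 − 4(P + 15).
New equilibrium: buyers pay $70, sellers receive $55, Q = 66. (Wedge: Pb − Ps = 15.)
Burden on buyers: $5; on sellers: $10. (They sum to $15.)
The less price-elastic side of the market bears the larger share of a per-unit tax.

Buyers bear $5 per dose; sellers bear $10 per dose.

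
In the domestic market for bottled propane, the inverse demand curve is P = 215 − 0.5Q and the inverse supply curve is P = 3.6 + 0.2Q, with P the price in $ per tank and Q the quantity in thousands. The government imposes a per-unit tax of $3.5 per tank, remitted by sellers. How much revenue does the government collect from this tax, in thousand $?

Inverting to Q(P) form: Qd = 430 − 2P; Qs = 5P − 18.
Without the tax, 430 − 2P = 5P − 18 gives 7P = 448, so P* = $64 and Q* = 302.
With the tax collected from sellers, supply shifts: Qs = 5(P − 3.5) − 18.
Solving gives Q = 297 with consumers paying $66.5 and sellers receiving $63 (the $3.5 wedge).
Revenue = t · Q = 3.5 · 297 = $1039.5.

Tax revenue = $1039.5 thousand.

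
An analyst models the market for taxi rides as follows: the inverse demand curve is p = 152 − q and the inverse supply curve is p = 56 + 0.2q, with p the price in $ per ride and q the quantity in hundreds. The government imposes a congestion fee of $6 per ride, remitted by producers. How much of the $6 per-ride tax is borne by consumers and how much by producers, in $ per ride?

Consumers bear $5 per ride; producers bear $1 per ride.

Rewrite in direct form: qd = 152 − p and qs = 5p − 280.
Without the tax, 152 − p = 5p − 280 gives 6p = 432, so p* = $72 and q* = 80.
With the tax collected from producers, supply shifts: qs = 5(p − 6) − 280.
New equilibrium: consumers pay $77, producers receive $71, q = 75. (Wedge: pb − ps = 6.)
Burden on consumers: $5; on producers: $1. (They sum to $6.)
The less price-elastic side of the market bears the larger share of a per-unit tax.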